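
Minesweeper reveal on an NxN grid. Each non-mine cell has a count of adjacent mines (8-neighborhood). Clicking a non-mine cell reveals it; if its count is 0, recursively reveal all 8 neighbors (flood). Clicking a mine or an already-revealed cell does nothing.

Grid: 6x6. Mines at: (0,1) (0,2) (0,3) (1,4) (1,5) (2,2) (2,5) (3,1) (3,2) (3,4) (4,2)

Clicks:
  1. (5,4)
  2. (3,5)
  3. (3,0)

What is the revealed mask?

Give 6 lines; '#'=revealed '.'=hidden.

Click 1 (5,4) count=0: revealed 6 new [(4,3) (4,4) (4,5) (5,3) (5,4) (5,5)] -> total=6
Click 2 (3,5) count=2: revealed 1 new [(3,5)] -> total=7
Click 3 (3,0) count=1: revealed 1 new [(3,0)] -> total=8

Answer: ......
......
......
#....#
...###
...###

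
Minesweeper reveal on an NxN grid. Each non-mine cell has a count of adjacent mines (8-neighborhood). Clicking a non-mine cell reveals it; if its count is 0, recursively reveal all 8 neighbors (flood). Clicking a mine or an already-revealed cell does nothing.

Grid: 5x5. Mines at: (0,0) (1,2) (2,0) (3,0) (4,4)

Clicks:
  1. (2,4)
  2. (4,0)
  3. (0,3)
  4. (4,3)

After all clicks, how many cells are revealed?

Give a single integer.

Click 1 (2,4) count=0: revealed 8 new [(0,3) (0,4) (1,3) (1,4) (2,3) (2,4) (3,3) (3,4)] -> total=8
Click 2 (4,0) count=1: revealed 1 new [(4,0)] -> total=9
Click 3 (0,3) count=1: revealed 0 new [(none)] -> total=9
Click 4 (4,3) count=1: revealed 1 new [(4,3)] -> total=10

Answer: 10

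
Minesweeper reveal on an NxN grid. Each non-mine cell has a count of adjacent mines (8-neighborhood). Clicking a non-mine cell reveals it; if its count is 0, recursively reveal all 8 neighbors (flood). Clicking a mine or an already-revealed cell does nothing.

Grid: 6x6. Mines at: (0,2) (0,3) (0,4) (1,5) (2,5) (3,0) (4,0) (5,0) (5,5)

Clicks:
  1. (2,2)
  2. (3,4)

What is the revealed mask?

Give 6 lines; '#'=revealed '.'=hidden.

Answer: ......
.####.
.####.
.####.
.####.
.####.

Derivation:
Click 1 (2,2) count=0: revealed 20 new [(1,1) (1,2) (1,3) (1,4) (2,1) (2,2) (2,3) (2,4) (3,1) (3,2) (3,3) (3,4) (4,1) (4,2) (4,3) (4,4) (5,1) (5,2) (5,3) (5,4)] -> total=20
Click 2 (3,4) count=1: revealed 0 new [(none)] -> total=20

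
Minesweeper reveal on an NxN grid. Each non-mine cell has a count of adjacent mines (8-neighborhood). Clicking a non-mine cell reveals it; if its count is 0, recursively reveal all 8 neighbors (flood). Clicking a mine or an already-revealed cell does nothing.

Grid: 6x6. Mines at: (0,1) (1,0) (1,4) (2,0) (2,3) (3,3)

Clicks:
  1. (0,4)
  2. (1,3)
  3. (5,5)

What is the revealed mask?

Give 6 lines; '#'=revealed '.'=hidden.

Answer: ....#.
...#..
....##
###.##
######
######

Derivation:
Click 1 (0,4) count=1: revealed 1 new [(0,4)] -> total=1
Click 2 (1,3) count=2: revealed 1 new [(1,3)] -> total=2
Click 3 (5,5) count=0: revealed 19 new [(2,4) (2,5) (3,0) (3,1) (3,2) (3,4) (3,5) (4,0) (4,1) (4,2) (4,3) (4,4) (4,5) (5,0) (5,1) (5,2) (5,3) (5,4) (5,5)] -> total=21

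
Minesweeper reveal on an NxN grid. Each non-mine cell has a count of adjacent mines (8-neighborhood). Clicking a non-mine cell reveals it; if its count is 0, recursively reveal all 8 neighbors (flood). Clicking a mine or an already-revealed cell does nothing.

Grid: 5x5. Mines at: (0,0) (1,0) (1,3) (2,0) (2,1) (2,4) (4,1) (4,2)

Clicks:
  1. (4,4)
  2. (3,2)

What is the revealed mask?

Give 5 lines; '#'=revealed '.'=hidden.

Click 1 (4,4) count=0: revealed 4 new [(3,3) (3,4) (4,3) (4,4)] -> total=4
Click 2 (3,2) count=3: revealed 1 new [(3,2)] -> total=5

Answer: .....
.....
.....
..###
...##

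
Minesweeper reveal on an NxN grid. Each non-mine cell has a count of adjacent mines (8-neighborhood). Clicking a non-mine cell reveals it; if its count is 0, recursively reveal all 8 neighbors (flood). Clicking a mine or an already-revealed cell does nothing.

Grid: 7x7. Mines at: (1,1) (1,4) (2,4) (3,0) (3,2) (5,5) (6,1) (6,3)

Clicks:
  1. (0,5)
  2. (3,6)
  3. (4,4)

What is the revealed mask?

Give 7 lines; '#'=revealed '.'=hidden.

Click 1 (0,5) count=1: revealed 1 new [(0,5)] -> total=1
Click 2 (3,6) count=0: revealed 9 new [(0,6) (1,5) (1,6) (2,5) (2,6) (3,5) (3,6) (4,5) (4,6)] -> total=10
Click 3 (4,4) count=1: revealed 1 new [(4,4)] -> total=11

Answer: .....##
.....##
.....##
.....##
....###
.......
.......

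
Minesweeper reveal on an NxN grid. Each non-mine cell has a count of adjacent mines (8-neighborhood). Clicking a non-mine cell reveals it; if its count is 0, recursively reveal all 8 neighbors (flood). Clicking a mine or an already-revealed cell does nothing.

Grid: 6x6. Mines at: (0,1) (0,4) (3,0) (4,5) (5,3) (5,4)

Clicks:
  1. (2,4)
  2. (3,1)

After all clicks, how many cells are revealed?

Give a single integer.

Answer: 19

Derivation:
Click 1 (2,4) count=0: revealed 19 new [(1,1) (1,2) (1,3) (1,4) (1,5) (2,1) (2,2) (2,3) (2,4) (2,5) (3,1) (3,2) (3,3) (3,4) (3,5) (4,1) (4,2) (4,3) (4,4)] -> total=19
Click 2 (3,1) count=1: revealed 0 new [(none)] -> total=19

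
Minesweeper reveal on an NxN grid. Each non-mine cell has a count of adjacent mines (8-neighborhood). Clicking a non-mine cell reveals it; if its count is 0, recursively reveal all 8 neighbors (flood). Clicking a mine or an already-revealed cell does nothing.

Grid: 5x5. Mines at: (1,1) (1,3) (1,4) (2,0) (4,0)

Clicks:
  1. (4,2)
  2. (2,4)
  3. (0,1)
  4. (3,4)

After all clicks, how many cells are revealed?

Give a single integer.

Click 1 (4,2) count=0: revealed 12 new [(2,1) (2,2) (2,3) (2,4) (3,1) (3,2) (3,3) (3,4) (4,1) (4,2) (4,3) (4,4)] -> total=12
Click 2 (2,4) count=2: revealed 0 new [(none)] -> total=12
Click 3 (0,1) count=1: revealed 1 new [(0,1)] -> total=13
Click 4 (3,4) count=0: revealed 0 new [(none)] -> total=13

Answer: 13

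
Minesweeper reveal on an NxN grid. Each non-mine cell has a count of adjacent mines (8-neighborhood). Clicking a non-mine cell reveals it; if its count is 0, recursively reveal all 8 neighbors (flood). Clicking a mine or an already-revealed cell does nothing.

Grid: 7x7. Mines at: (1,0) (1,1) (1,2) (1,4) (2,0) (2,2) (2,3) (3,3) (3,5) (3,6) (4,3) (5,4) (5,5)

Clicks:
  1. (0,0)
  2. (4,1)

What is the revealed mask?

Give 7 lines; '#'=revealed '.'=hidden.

Click 1 (0,0) count=2: revealed 1 new [(0,0)] -> total=1
Click 2 (4,1) count=0: revealed 14 new [(3,0) (3,1) (3,2) (4,0) (4,1) (4,2) (5,0) (5,1) (5,2) (5,3) (6,0) (6,1) (6,2) (6,3)] -> total=15

Answer: #......
.......
.......
###....
###....
####...
####...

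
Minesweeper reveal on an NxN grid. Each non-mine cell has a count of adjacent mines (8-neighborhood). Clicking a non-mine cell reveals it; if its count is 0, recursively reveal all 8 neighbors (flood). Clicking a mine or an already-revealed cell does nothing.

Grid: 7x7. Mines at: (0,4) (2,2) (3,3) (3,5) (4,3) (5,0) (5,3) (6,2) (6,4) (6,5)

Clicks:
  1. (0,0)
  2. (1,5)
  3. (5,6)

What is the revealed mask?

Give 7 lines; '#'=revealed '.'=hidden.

Click 1 (0,0) count=0: revealed 14 new [(0,0) (0,1) (0,2) (0,3) (1,0) (1,1) (1,2) (1,3) (2,0) (2,1) (3,0) (3,1) (4,0) (4,1)] -> total=14
Click 2 (1,5) count=1: revealed 1 new [(1,5)] -> total=15
Click 3 (5,6) count=1: revealed 1 new [(5,6)] -> total=16

Answer: ####...
####.#.
##.....
##.....
##.....
......#
.......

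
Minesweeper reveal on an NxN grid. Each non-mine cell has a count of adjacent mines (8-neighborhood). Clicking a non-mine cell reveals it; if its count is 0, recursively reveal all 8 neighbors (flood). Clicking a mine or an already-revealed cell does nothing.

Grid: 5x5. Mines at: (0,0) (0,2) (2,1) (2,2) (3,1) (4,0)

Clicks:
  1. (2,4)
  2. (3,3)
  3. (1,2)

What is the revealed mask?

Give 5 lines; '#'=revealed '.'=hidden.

Answer: ...##
..###
...##
..###
..###

Derivation:
Click 1 (2,4) count=0: revealed 12 new [(0,3) (0,4) (1,3) (1,4) (2,3) (2,4) (3,2) (3,3) (3,4) (4,2) (4,3) (4,4)] -> total=12
Click 2 (3,3) count=1: revealed 0 new [(none)] -> total=12
Click 3 (1,2) count=3: revealed 1 new [(1,2)] -> total=13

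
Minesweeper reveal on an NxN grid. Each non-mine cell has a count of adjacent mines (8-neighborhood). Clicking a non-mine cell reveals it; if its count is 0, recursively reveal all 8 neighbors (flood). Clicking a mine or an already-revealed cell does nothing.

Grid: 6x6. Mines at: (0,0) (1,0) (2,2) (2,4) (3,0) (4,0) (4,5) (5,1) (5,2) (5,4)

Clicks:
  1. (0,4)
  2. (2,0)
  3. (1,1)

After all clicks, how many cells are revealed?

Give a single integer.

Click 1 (0,4) count=0: revealed 10 new [(0,1) (0,2) (0,3) (0,4) (0,5) (1,1) (1,2) (1,3) (1,4) (1,5)] -> total=10
Click 2 (2,0) count=2: revealed 1 new [(2,0)] -> total=11
Click 3 (1,1) count=3: revealed 0 new [(none)] -> total=11

Answer: 11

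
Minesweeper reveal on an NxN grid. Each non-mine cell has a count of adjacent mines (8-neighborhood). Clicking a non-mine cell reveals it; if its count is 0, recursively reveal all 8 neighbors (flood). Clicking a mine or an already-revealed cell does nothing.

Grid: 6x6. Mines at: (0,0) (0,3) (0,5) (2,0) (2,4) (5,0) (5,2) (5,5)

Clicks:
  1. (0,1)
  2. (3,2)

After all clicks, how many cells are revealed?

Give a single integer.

Answer: 13

Derivation:
Click 1 (0,1) count=1: revealed 1 new [(0,1)] -> total=1
Click 2 (3,2) count=0: revealed 12 new [(1,1) (1,2) (1,3) (2,1) (2,2) (2,3) (3,1) (3,2) (3,3) (4,1) (4,2) (4,3)] -> total=13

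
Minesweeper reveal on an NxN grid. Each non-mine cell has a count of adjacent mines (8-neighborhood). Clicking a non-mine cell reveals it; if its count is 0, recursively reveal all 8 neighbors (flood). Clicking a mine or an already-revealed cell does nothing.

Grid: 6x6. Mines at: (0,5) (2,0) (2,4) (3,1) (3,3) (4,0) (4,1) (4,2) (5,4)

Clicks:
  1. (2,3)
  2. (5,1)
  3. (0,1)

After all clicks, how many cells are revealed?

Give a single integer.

Answer: 14

Derivation:
Click 1 (2,3) count=2: revealed 1 new [(2,3)] -> total=1
Click 2 (5,1) count=3: revealed 1 new [(5,1)] -> total=2
Click 3 (0,1) count=0: revealed 12 new [(0,0) (0,1) (0,2) (0,3) (0,4) (1,0) (1,1) (1,2) (1,3) (1,4) (2,1) (2,2)] -> total=14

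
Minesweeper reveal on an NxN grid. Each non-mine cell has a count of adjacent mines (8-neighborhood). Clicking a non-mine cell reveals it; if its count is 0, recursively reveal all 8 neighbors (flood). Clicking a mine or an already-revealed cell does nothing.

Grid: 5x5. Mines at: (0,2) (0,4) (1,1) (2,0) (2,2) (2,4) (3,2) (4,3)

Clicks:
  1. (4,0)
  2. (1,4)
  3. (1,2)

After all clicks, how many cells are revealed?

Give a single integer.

Click 1 (4,0) count=0: revealed 4 new [(3,0) (3,1) (4,0) (4,1)] -> total=4
Click 2 (1,4) count=2: revealed 1 new [(1,4)] -> total=5
Click 3 (1,2) count=3: revealed 1 new [(1,2)] -> total=6

Answer: 6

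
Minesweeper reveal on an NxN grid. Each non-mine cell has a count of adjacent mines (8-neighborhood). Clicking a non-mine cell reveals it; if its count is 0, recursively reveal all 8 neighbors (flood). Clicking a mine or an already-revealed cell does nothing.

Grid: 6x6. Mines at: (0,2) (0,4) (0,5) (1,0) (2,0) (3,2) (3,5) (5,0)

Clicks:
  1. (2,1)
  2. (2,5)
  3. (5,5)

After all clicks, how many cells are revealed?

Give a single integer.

Answer: 12

Derivation:
Click 1 (2,1) count=3: revealed 1 new [(2,1)] -> total=1
Click 2 (2,5) count=1: revealed 1 new [(2,5)] -> total=2
Click 3 (5,5) count=0: revealed 10 new [(4,1) (4,2) (4,3) (4,4) (4,5) (5,1) (5,2) (5,3) (5,4) (5,5)] -> total=12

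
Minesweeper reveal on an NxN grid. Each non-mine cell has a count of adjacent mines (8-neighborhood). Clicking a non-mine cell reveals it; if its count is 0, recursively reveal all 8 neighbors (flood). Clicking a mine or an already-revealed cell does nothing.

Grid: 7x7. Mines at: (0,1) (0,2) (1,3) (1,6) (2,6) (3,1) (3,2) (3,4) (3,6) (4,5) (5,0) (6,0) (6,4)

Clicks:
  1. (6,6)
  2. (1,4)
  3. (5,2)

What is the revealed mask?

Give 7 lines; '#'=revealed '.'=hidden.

Click 1 (6,6) count=0: revealed 4 new [(5,5) (5,6) (6,5) (6,6)] -> total=4
Click 2 (1,4) count=1: revealed 1 new [(1,4)] -> total=5
Click 3 (5,2) count=0: revealed 9 new [(4,1) (4,2) (4,3) (5,1) (5,2) (5,3) (6,1) (6,2) (6,3)] -> total=14

Answer: .......
....#..
.......
.......
.###...
.###.##
.###.##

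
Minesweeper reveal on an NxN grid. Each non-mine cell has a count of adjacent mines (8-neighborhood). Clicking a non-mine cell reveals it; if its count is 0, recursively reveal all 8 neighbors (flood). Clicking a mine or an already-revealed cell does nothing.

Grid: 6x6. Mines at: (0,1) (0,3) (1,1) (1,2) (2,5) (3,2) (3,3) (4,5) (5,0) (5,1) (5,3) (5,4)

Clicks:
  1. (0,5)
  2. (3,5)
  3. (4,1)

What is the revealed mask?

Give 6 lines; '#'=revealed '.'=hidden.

Answer: ....##
....##
......
.....#
.#....
......

Derivation:
Click 1 (0,5) count=0: revealed 4 new [(0,4) (0,5) (1,4) (1,5)] -> total=4
Click 2 (3,5) count=2: revealed 1 new [(3,5)] -> total=5
Click 3 (4,1) count=3: revealed 1 new [(4,1)] -> total=6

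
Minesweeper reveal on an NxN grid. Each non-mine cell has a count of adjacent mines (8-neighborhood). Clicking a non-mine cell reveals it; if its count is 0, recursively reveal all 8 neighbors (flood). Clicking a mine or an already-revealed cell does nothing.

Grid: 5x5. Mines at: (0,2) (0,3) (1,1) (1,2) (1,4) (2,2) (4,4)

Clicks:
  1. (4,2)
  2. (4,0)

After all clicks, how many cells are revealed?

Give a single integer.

Answer: 10

Derivation:
Click 1 (4,2) count=0: revealed 10 new [(2,0) (2,1) (3,0) (3,1) (3,2) (3,3) (4,0) (4,1) (4,2) (4,3)] -> total=10
Click 2 (4,0) count=0: revealed 0 new [(none)] -> total=10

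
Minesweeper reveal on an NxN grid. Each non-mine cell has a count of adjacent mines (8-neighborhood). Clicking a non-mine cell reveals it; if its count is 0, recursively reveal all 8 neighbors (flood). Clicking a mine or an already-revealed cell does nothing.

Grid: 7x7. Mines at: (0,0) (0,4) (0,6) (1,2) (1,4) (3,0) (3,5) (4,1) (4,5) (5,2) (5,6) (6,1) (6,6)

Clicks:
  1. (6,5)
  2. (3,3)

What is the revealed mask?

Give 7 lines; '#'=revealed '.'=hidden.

Answer: .......
.......
..###..
..###..
..###..
.......
.....#.

Derivation:
Click 1 (6,5) count=2: revealed 1 new [(6,5)] -> total=1
Click 2 (3,3) count=0: revealed 9 new [(2,2) (2,3) (2,4) (3,2) (3,3) (3,4) (4,2) (4,3) (4,4)] -> total=10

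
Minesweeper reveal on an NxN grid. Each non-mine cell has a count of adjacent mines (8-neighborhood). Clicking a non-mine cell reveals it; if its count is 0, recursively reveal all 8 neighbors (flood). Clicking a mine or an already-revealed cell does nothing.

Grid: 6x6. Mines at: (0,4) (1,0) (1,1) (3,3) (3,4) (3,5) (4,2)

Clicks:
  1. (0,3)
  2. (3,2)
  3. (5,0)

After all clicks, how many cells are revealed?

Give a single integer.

Answer: 10

Derivation:
Click 1 (0,3) count=1: revealed 1 new [(0,3)] -> total=1
Click 2 (3,2) count=2: revealed 1 new [(3,2)] -> total=2
Click 3 (5,0) count=0: revealed 8 new [(2,0) (2,1) (3,0) (3,1) (4,0) (4,1) (5,0) (5,1)] -> total=10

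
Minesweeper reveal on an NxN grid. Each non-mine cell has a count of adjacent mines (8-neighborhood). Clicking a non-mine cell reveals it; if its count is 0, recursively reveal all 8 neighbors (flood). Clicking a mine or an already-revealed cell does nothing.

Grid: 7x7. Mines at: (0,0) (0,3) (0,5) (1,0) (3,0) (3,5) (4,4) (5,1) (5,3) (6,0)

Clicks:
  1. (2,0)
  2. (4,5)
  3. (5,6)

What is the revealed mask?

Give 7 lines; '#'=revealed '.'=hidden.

Click 1 (2,0) count=2: revealed 1 new [(2,0)] -> total=1
Click 2 (4,5) count=2: revealed 1 new [(4,5)] -> total=2
Click 3 (5,6) count=0: revealed 7 new [(4,6) (5,4) (5,5) (5,6) (6,4) (6,5) (6,6)] -> total=9

Answer: .......
.......
#......
.......
.....##
....###
....###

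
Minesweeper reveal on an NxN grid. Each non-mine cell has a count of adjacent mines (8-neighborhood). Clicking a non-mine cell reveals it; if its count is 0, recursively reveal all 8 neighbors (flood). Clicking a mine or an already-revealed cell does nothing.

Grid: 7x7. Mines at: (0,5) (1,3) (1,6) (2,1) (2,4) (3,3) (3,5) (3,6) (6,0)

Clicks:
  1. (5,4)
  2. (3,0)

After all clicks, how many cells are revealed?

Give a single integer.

Answer: 23

Derivation:
Click 1 (5,4) count=0: revealed 23 new [(3,0) (3,1) (3,2) (4,0) (4,1) (4,2) (4,3) (4,4) (4,5) (4,6) (5,0) (5,1) (5,2) (5,3) (5,4) (5,5) (5,6) (6,1) (6,2) (6,3) (6,4) (6,5) (6,6)] -> total=23
Click 2 (3,0) count=1: revealed 0 new [(none)] -> total=23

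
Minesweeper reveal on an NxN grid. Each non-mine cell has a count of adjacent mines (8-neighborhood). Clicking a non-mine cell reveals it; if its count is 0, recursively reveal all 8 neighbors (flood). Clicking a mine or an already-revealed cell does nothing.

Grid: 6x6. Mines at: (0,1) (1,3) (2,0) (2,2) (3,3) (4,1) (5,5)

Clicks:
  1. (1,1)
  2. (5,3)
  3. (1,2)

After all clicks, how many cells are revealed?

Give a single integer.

Answer: 8

Derivation:
Click 1 (1,1) count=3: revealed 1 new [(1,1)] -> total=1
Click 2 (5,3) count=0: revealed 6 new [(4,2) (4,3) (4,4) (5,2) (5,3) (5,4)] -> total=7
Click 3 (1,2) count=3: revealed 1 new [(1,2)] -> total=8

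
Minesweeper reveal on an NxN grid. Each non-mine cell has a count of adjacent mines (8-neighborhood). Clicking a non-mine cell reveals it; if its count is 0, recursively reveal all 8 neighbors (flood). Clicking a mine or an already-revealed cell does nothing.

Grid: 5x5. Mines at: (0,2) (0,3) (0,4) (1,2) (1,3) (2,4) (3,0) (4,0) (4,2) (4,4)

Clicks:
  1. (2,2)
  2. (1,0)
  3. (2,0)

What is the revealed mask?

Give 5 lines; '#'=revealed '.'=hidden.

Answer: ##...
##...
###..
.....
.....

Derivation:
Click 1 (2,2) count=2: revealed 1 new [(2,2)] -> total=1
Click 2 (1,0) count=0: revealed 6 new [(0,0) (0,1) (1,0) (1,1) (2,0) (2,1)] -> total=7
Click 3 (2,0) count=1: revealed 0 new [(none)] -> total=7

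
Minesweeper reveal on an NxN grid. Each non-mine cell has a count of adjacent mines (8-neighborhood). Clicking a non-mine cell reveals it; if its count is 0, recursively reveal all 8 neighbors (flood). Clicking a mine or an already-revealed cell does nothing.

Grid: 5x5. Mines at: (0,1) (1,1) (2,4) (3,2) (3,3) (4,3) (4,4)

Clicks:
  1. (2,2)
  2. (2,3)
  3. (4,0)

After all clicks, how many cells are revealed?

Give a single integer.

Answer: 8

Derivation:
Click 1 (2,2) count=3: revealed 1 new [(2,2)] -> total=1
Click 2 (2,3) count=3: revealed 1 new [(2,3)] -> total=2
Click 3 (4,0) count=0: revealed 6 new [(2,0) (2,1) (3,0) (3,1) (4,0) (4,1)] -> total=8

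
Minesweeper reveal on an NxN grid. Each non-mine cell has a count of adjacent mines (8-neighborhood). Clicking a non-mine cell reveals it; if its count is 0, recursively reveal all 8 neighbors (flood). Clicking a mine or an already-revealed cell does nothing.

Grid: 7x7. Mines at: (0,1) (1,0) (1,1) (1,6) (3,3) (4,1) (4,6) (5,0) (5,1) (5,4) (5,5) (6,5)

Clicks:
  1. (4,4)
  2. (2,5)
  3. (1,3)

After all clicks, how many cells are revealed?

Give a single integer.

Answer: 13

Derivation:
Click 1 (4,4) count=3: revealed 1 new [(4,4)] -> total=1
Click 2 (2,5) count=1: revealed 1 new [(2,5)] -> total=2
Click 3 (1,3) count=0: revealed 11 new [(0,2) (0,3) (0,4) (0,5) (1,2) (1,3) (1,4) (1,5) (2,2) (2,3) (2,4)] -> total=13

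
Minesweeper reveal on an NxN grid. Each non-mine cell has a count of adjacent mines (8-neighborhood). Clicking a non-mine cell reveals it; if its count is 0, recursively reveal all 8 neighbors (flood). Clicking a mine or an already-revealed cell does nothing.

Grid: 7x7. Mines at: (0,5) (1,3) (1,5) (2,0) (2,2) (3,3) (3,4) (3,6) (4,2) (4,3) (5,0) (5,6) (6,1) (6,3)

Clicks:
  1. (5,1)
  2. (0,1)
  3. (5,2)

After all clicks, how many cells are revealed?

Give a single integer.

Answer: 8

Derivation:
Click 1 (5,1) count=3: revealed 1 new [(5,1)] -> total=1
Click 2 (0,1) count=0: revealed 6 new [(0,0) (0,1) (0,2) (1,0) (1,1) (1,2)] -> total=7
Click 3 (5,2) count=4: revealed 1 new [(5,2)] -> total=8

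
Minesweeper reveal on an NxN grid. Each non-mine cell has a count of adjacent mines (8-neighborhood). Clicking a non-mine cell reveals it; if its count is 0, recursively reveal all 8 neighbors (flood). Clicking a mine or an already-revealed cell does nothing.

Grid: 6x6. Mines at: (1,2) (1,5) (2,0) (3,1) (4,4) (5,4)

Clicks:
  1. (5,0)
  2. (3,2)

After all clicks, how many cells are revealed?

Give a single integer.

Click 1 (5,0) count=0: revealed 8 new [(4,0) (4,1) (4,2) (4,3) (5,0) (5,1) (5,2) (5,3)] -> total=8
Click 2 (3,2) count=1: revealed 1 new [(3,2)] -> total=9

Answer: 9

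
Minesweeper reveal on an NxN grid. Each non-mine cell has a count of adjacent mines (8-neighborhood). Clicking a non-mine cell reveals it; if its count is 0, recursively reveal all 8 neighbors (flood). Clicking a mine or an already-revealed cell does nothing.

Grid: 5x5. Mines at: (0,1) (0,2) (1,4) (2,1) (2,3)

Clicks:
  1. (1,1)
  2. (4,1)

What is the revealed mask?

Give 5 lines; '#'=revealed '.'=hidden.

Click 1 (1,1) count=3: revealed 1 new [(1,1)] -> total=1
Click 2 (4,1) count=0: revealed 10 new [(3,0) (3,1) (3,2) (3,3) (3,4) (4,0) (4,1) (4,2) (4,3) (4,4)] -> total=11

Answer: .....
.#...
.....
#####
#####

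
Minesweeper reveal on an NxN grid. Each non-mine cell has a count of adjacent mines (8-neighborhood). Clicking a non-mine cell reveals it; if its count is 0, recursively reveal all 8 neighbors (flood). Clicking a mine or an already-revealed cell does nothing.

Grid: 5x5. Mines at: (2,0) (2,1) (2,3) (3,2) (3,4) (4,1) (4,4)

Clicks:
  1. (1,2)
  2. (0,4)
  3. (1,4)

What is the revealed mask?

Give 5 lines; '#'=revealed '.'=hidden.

Click 1 (1,2) count=2: revealed 1 new [(1,2)] -> total=1
Click 2 (0,4) count=0: revealed 9 new [(0,0) (0,1) (0,2) (0,3) (0,4) (1,0) (1,1) (1,3) (1,4)] -> total=10
Click 3 (1,4) count=1: revealed 0 new [(none)] -> total=10

Answer: #####
#####
.....
.....
.....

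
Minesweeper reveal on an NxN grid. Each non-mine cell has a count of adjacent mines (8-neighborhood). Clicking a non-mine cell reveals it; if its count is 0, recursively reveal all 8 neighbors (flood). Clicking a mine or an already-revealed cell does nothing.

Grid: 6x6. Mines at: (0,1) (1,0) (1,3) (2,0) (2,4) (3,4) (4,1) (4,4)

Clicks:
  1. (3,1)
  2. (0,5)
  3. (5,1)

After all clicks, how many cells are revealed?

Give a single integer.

Answer: 6

Derivation:
Click 1 (3,1) count=2: revealed 1 new [(3,1)] -> total=1
Click 2 (0,5) count=0: revealed 4 new [(0,4) (0,5) (1,4) (1,5)] -> total=5
Click 3 (5,1) count=1: revealed 1 new [(5,1)] -> total=6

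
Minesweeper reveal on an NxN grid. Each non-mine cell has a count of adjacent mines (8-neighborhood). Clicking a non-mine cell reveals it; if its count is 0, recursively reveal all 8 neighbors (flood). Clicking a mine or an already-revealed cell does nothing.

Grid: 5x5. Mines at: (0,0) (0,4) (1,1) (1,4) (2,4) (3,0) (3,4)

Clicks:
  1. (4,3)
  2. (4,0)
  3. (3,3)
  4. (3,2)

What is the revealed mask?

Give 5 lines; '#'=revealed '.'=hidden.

Answer: .....
.....
.###.
.###.
####.

Derivation:
Click 1 (4,3) count=1: revealed 1 new [(4,3)] -> total=1
Click 2 (4,0) count=1: revealed 1 new [(4,0)] -> total=2
Click 3 (3,3) count=2: revealed 1 new [(3,3)] -> total=3
Click 4 (3,2) count=0: revealed 7 new [(2,1) (2,2) (2,3) (3,1) (3,2) (4,1) (4,2)] -> total=10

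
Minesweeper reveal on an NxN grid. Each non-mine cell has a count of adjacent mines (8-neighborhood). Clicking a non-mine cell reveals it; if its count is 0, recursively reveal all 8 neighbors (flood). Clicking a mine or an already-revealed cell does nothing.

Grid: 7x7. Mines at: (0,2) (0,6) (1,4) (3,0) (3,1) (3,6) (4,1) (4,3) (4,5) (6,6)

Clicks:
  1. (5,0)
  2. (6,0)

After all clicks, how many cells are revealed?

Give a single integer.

Click 1 (5,0) count=1: revealed 1 new [(5,0)] -> total=1
Click 2 (6,0) count=0: revealed 11 new [(5,1) (5,2) (5,3) (5,4) (5,5) (6,0) (6,1) (6,2) (6,3) (6,4) (6,5)] -> total=12

Answer: 12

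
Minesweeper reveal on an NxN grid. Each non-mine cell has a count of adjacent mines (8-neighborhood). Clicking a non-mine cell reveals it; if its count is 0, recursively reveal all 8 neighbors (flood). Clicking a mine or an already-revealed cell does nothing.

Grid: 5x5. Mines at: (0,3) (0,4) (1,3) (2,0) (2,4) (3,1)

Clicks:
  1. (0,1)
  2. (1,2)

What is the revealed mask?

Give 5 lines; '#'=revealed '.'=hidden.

Answer: ###..
###..
.....
.....
.....

Derivation:
Click 1 (0,1) count=0: revealed 6 new [(0,0) (0,1) (0,2) (1,0) (1,1) (1,2)] -> total=6
Click 2 (1,2) count=2: revealed 0 new [(none)] -> total=6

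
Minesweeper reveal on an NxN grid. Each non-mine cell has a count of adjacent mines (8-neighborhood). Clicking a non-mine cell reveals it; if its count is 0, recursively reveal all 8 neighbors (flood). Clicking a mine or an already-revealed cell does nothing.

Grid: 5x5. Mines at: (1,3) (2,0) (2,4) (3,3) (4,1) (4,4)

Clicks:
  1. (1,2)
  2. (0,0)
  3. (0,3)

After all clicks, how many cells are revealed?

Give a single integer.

Click 1 (1,2) count=1: revealed 1 new [(1,2)] -> total=1
Click 2 (0,0) count=0: revealed 5 new [(0,0) (0,1) (0,2) (1,0) (1,1)] -> total=6
Click 3 (0,3) count=1: revealed 1 new [(0,3)] -> total=7

Answer: 7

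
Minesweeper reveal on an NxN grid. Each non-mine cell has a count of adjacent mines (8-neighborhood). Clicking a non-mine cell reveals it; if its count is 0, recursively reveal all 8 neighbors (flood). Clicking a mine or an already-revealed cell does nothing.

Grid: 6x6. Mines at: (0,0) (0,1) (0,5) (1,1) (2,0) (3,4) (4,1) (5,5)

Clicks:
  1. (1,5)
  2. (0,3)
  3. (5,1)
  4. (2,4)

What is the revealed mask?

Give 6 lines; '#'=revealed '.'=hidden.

Click 1 (1,5) count=1: revealed 1 new [(1,5)] -> total=1
Click 2 (0,3) count=0: revealed 9 new [(0,2) (0,3) (0,4) (1,2) (1,3) (1,4) (2,2) (2,3) (2,4)] -> total=10
Click 3 (5,1) count=1: revealed 1 new [(5,1)] -> total=11
Click 4 (2,4) count=1: revealed 0 new [(none)] -> total=11

Answer: ..###.
..####
..###.
......
......
.#....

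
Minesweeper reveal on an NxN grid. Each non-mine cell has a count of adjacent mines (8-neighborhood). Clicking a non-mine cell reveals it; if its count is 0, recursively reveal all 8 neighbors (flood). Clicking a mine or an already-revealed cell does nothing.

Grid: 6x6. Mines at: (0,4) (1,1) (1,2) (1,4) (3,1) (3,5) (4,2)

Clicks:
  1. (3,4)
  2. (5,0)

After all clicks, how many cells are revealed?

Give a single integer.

Answer: 5

Derivation:
Click 1 (3,4) count=1: revealed 1 new [(3,4)] -> total=1
Click 2 (5,0) count=0: revealed 4 new [(4,0) (4,1) (5,0) (5,1)] -> total=5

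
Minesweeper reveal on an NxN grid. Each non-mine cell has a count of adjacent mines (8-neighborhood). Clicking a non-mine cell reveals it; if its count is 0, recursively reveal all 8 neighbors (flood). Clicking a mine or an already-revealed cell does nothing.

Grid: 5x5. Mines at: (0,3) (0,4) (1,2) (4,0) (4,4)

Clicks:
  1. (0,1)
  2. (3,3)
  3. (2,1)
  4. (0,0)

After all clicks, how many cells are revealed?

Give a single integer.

Answer: 9

Derivation:
Click 1 (0,1) count=1: revealed 1 new [(0,1)] -> total=1
Click 2 (3,3) count=1: revealed 1 new [(3,3)] -> total=2
Click 3 (2,1) count=1: revealed 1 new [(2,1)] -> total=3
Click 4 (0,0) count=0: revealed 6 new [(0,0) (1,0) (1,1) (2,0) (3,0) (3,1)] -> total=9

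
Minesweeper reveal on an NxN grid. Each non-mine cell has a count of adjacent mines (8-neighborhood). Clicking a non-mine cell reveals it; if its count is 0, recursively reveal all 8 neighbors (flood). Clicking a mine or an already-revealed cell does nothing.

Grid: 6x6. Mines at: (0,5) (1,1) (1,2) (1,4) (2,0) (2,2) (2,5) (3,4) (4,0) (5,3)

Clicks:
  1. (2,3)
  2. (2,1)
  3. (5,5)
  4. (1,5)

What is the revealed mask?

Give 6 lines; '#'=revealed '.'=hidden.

Answer: ......
.....#
.#.#..
......
....##
....##

Derivation:
Click 1 (2,3) count=4: revealed 1 new [(2,3)] -> total=1
Click 2 (2,1) count=4: revealed 1 new [(2,1)] -> total=2
Click 3 (5,5) count=0: revealed 4 new [(4,4) (4,5) (5,4) (5,5)] -> total=6
Click 4 (1,5) count=3: revealed 1 new [(1,5)] -> total=7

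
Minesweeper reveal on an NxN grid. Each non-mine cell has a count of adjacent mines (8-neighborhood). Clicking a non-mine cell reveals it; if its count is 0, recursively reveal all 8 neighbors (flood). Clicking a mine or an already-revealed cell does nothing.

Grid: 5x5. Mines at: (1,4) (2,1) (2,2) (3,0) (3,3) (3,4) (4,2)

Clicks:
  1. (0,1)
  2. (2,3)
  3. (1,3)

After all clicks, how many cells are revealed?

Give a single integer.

Click 1 (0,1) count=0: revealed 8 new [(0,0) (0,1) (0,2) (0,3) (1,0) (1,1) (1,2) (1,3)] -> total=8
Click 2 (2,3) count=4: revealed 1 new [(2,3)] -> total=9
Click 3 (1,3) count=2: revealed 0 new [(none)] -> total=9

Answer: 9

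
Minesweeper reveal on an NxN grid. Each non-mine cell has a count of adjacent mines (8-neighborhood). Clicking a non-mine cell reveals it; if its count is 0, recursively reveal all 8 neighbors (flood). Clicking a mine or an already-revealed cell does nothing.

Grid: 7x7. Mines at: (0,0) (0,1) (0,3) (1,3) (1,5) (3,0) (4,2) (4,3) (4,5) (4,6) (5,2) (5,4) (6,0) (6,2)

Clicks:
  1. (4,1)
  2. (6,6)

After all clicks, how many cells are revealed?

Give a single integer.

Click 1 (4,1) count=3: revealed 1 new [(4,1)] -> total=1
Click 2 (6,6) count=0: revealed 4 new [(5,5) (5,6) (6,5) (6,6)] -> total=5

Answer: 5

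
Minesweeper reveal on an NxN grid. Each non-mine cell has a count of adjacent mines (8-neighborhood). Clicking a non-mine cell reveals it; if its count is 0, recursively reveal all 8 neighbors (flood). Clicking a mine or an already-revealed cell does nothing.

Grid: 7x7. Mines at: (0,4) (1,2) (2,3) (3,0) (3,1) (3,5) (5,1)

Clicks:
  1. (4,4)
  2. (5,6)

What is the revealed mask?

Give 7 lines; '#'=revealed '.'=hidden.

Click 1 (4,4) count=1: revealed 1 new [(4,4)] -> total=1
Click 2 (5,6) count=0: revealed 17 new [(3,2) (3,3) (3,4) (4,2) (4,3) (4,5) (4,6) (5,2) (5,3) (5,4) (5,5) (5,6) (6,2) (6,3) (6,4) (6,5) (6,6)] -> total=18

Answer: .......
.......
.......
..###..
..#####
..#####
..#####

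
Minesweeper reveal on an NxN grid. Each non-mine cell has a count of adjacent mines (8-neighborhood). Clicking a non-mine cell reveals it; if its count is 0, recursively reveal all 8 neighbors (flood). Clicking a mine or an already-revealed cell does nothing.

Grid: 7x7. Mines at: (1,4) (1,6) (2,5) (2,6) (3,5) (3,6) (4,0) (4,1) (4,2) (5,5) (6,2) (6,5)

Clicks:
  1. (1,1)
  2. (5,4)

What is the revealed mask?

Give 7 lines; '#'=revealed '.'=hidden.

Click 1 (1,1) count=0: revealed 16 new [(0,0) (0,1) (0,2) (0,3) (1,0) (1,1) (1,2) (1,3) (2,0) (2,1) (2,2) (2,3) (3,0) (3,1) (3,2) (3,3)] -> total=16
Click 2 (5,4) count=2: revealed 1 new [(5,4)] -> total=17

Answer: ####...
####...
####...
####...
.......
....#..
.......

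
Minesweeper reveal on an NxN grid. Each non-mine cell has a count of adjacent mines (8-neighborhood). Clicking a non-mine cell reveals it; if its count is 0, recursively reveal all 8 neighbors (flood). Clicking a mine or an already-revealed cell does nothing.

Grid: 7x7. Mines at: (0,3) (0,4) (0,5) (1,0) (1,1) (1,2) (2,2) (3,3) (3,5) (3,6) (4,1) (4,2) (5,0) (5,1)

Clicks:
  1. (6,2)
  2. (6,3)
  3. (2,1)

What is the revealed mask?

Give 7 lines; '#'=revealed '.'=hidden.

Click 1 (6,2) count=1: revealed 1 new [(6,2)] -> total=1
Click 2 (6,3) count=0: revealed 13 new [(4,3) (4,4) (4,5) (4,6) (5,2) (5,3) (5,4) (5,5) (5,6) (6,3) (6,4) (6,5) (6,6)] -> total=14
Click 3 (2,1) count=4: revealed 1 new [(2,1)] -> total=15

Answer: .......
.......
.#.....
.......
...####
..#####
..#####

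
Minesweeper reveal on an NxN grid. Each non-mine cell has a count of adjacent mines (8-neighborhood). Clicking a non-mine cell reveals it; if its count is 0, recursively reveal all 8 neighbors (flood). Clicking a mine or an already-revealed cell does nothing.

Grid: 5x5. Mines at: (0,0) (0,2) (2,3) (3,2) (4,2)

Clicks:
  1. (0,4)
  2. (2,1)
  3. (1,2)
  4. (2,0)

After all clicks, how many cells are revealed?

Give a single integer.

Answer: 13

Derivation:
Click 1 (0,4) count=0: revealed 4 new [(0,3) (0,4) (1,3) (1,4)] -> total=4
Click 2 (2,1) count=1: revealed 1 new [(2,1)] -> total=5
Click 3 (1,2) count=2: revealed 1 new [(1,2)] -> total=6
Click 4 (2,0) count=0: revealed 7 new [(1,0) (1,1) (2,0) (3,0) (3,1) (4,0) (4,1)] -> total=13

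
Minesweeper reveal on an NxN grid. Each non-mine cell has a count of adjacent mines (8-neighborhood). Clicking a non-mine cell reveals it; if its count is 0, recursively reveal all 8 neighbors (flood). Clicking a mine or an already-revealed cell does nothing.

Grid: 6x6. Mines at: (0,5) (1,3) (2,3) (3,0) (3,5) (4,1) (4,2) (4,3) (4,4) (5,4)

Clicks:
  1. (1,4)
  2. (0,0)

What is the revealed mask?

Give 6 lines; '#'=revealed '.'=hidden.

Click 1 (1,4) count=3: revealed 1 new [(1,4)] -> total=1
Click 2 (0,0) count=0: revealed 9 new [(0,0) (0,1) (0,2) (1,0) (1,1) (1,2) (2,0) (2,1) (2,2)] -> total=10

Answer: ###...
###.#.
###...
......
......
......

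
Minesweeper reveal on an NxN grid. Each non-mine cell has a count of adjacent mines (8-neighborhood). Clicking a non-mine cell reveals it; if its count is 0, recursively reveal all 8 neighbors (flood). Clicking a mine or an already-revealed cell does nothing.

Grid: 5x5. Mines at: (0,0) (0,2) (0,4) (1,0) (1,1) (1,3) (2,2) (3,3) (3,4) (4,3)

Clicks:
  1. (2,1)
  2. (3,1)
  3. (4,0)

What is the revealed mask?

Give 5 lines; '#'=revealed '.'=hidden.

Click 1 (2,1) count=3: revealed 1 new [(2,1)] -> total=1
Click 2 (3,1) count=1: revealed 1 new [(3,1)] -> total=2
Click 3 (4,0) count=0: revealed 6 new [(2,0) (3,0) (3,2) (4,0) (4,1) (4,2)] -> total=8

Answer: .....
.....
##...
###..
###..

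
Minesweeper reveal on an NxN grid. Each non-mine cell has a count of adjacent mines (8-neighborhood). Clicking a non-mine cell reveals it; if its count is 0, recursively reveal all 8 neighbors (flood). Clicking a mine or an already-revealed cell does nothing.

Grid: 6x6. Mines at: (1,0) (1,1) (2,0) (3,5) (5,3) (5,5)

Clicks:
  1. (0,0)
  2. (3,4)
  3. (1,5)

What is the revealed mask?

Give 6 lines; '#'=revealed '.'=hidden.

Click 1 (0,0) count=2: revealed 1 new [(0,0)] -> total=1
Click 2 (3,4) count=1: revealed 1 new [(3,4)] -> total=2
Click 3 (1,5) count=0: revealed 25 new [(0,2) (0,3) (0,4) (0,5) (1,2) (1,3) (1,4) (1,5) (2,1) (2,2) (2,3) (2,4) (2,5) (3,0) (3,1) (3,2) (3,3) (4,0) (4,1) (4,2) (4,3) (4,4) (5,0) (5,1) (5,2)] -> total=27

Answer: #.####
..####
.#####
#####.
#####.
###...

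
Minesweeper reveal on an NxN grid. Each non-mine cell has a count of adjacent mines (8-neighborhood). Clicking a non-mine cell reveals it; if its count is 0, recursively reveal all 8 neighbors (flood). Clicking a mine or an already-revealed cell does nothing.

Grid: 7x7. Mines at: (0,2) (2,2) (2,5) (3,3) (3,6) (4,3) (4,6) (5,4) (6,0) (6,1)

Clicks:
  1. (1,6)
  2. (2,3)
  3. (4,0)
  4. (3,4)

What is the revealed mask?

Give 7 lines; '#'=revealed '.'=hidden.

Click 1 (1,6) count=1: revealed 1 new [(1,6)] -> total=1
Click 2 (2,3) count=2: revealed 1 new [(2,3)] -> total=2
Click 3 (4,0) count=0: revealed 15 new [(0,0) (0,1) (1,0) (1,1) (2,0) (2,1) (3,0) (3,1) (3,2) (4,0) (4,1) (4,2) (5,0) (5,1) (5,2)] -> total=17
Click 4 (3,4) count=3: revealed 1 new [(3,4)] -> total=18

Answer: ##.....
##....#
##.#...
###.#..
###....
###....
.......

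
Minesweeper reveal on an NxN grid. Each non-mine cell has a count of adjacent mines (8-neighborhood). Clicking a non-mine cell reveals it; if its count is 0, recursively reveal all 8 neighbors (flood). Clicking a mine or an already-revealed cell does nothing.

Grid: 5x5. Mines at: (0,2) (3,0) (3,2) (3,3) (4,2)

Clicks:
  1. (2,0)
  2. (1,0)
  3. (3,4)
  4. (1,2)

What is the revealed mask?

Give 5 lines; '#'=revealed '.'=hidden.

Click 1 (2,0) count=1: revealed 1 new [(2,0)] -> total=1
Click 2 (1,0) count=0: revealed 5 new [(0,0) (0,1) (1,0) (1,1) (2,1)] -> total=6
Click 3 (3,4) count=1: revealed 1 new [(3,4)] -> total=7
Click 4 (1,2) count=1: revealed 1 new [(1,2)] -> total=8

Answer: ##...
###..
##...
....#
.....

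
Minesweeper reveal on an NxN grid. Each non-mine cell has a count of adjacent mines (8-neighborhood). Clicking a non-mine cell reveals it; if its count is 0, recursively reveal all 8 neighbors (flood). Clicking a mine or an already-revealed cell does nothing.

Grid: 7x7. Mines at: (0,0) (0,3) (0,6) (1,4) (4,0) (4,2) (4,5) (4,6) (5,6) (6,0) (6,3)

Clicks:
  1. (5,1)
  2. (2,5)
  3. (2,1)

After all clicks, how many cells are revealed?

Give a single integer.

Answer: 14

Derivation:
Click 1 (5,1) count=3: revealed 1 new [(5,1)] -> total=1
Click 2 (2,5) count=1: revealed 1 new [(2,5)] -> total=2
Click 3 (2,1) count=0: revealed 12 new [(1,0) (1,1) (1,2) (1,3) (2,0) (2,1) (2,2) (2,3) (3,0) (3,1) (3,2) (3,3)] -> total=14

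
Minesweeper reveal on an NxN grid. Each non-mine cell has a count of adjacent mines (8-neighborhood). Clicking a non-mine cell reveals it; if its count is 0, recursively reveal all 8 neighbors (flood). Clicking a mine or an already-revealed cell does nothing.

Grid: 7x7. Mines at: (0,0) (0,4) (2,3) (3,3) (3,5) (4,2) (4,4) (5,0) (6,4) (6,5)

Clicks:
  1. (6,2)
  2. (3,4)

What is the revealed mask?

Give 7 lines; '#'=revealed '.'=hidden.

Answer: .......
.......
.......
....#..
.......
.###...
.###...

Derivation:
Click 1 (6,2) count=0: revealed 6 new [(5,1) (5,2) (5,3) (6,1) (6,2) (6,3)] -> total=6
Click 2 (3,4) count=4: revealed 1 new [(3,4)] -> total=7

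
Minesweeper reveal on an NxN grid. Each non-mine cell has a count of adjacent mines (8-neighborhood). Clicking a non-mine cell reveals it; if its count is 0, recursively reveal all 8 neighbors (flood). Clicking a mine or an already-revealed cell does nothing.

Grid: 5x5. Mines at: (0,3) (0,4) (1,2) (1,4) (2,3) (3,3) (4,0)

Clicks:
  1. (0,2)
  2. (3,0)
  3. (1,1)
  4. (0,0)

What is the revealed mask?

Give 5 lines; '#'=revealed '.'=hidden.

Answer: ###..
##...
##...
##...
.....

Derivation:
Click 1 (0,2) count=2: revealed 1 new [(0,2)] -> total=1
Click 2 (3,0) count=1: revealed 1 new [(3,0)] -> total=2
Click 3 (1,1) count=1: revealed 1 new [(1,1)] -> total=3
Click 4 (0,0) count=0: revealed 6 new [(0,0) (0,1) (1,0) (2,0) (2,1) (3,1)] -> total=9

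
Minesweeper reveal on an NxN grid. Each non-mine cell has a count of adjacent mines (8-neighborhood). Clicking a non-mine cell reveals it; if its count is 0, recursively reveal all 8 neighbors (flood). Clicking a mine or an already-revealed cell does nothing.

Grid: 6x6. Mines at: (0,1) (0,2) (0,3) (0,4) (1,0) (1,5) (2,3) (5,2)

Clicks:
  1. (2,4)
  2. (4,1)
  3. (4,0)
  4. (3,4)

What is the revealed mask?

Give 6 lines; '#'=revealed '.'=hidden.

Answer: ......
......
###.#.
###.#.
###...
##....

Derivation:
Click 1 (2,4) count=2: revealed 1 new [(2,4)] -> total=1
Click 2 (4,1) count=1: revealed 1 new [(4,1)] -> total=2
Click 3 (4,0) count=0: revealed 10 new [(2,0) (2,1) (2,2) (3,0) (3,1) (3,2) (4,0) (4,2) (5,0) (5,1)] -> total=12
Click 4 (3,4) count=1: revealed 1 new [(3,4)] -> total=13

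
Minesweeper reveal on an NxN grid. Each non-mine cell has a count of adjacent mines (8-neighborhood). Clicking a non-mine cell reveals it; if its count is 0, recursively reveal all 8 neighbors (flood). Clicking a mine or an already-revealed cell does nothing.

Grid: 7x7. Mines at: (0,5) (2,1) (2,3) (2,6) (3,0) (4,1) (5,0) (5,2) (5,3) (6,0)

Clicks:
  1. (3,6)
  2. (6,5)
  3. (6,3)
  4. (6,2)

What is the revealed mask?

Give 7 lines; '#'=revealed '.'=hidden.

Click 1 (3,6) count=1: revealed 1 new [(3,6)] -> total=1
Click 2 (6,5) count=0: revealed 11 new [(3,4) (3,5) (4,4) (4,5) (4,6) (5,4) (5,5) (5,6) (6,4) (6,5) (6,6)] -> total=12
Click 3 (6,3) count=2: revealed 1 new [(6,3)] -> total=13
Click 4 (6,2) count=2: revealed 1 new [(6,2)] -> total=14

Answer: .......
.......
.......
....###
....###
....###
..#####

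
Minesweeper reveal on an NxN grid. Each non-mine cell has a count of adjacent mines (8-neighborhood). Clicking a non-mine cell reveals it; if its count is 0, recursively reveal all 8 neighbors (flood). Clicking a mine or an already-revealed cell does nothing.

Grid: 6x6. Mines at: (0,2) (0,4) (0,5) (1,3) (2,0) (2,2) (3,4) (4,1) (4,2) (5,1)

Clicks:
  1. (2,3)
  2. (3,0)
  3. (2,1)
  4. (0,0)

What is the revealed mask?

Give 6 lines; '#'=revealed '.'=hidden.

Answer: ##....
##....
.#.#..
#.....
......
......

Derivation:
Click 1 (2,3) count=3: revealed 1 new [(2,3)] -> total=1
Click 2 (3,0) count=2: revealed 1 new [(3,0)] -> total=2
Click 3 (2,1) count=2: revealed 1 new [(2,1)] -> total=3
Click 4 (0,0) count=0: revealed 4 new [(0,0) (0,1) (1,0) (1,1)] -> total=7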